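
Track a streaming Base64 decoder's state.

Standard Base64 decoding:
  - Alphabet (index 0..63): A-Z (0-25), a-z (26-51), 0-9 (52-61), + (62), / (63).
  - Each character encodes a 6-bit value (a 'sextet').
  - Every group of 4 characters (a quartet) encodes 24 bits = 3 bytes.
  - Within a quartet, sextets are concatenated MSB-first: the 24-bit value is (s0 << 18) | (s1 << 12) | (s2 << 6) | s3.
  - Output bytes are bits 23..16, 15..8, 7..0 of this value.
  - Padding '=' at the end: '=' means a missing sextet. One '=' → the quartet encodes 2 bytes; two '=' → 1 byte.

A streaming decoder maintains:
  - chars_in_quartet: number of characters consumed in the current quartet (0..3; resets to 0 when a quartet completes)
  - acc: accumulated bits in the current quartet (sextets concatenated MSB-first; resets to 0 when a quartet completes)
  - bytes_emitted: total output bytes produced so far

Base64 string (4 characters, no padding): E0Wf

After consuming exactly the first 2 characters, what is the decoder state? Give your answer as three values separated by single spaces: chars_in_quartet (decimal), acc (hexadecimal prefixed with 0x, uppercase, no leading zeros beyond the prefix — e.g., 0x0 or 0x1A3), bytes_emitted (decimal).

Answer: 2 0x134 0

Derivation:
After char 0 ('E'=4): chars_in_quartet=1 acc=0x4 bytes_emitted=0
After char 1 ('0'=52): chars_in_quartet=2 acc=0x134 bytes_emitted=0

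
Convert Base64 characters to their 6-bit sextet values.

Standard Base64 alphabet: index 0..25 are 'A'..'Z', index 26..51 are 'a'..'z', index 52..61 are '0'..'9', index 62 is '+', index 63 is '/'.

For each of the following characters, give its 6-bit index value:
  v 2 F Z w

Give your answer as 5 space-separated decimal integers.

'v': a..z range, 26 + ord('v') − ord('a') = 47
'2': 0..9 range, 52 + ord('2') − ord('0') = 54
'F': A..Z range, ord('F') − ord('A') = 5
'Z': A..Z range, ord('Z') − ord('A') = 25
'w': a..z range, 26 + ord('w') − ord('a') = 48

Answer: 47 54 5 25 48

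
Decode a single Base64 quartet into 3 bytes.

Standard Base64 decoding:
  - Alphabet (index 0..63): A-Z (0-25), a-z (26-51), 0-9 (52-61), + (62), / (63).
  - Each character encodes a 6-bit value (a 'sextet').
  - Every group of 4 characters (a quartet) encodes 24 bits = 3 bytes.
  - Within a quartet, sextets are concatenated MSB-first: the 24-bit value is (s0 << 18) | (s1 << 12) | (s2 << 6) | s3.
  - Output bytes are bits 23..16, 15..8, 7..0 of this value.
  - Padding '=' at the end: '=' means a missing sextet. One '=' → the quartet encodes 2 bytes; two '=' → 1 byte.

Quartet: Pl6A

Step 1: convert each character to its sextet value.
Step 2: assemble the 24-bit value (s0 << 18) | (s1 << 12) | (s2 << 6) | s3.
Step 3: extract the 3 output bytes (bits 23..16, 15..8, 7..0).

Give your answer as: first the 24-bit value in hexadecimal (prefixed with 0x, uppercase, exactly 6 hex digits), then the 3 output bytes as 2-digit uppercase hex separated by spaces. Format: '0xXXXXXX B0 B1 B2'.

Sextets: P=15, l=37, 6=58, A=0
24-bit: (15<<18) | (37<<12) | (58<<6) | 0
      = 0x3C0000 | 0x025000 | 0x000E80 | 0x000000
      = 0x3E5E80
Bytes: (v>>16)&0xFF=3E, (v>>8)&0xFF=5E, v&0xFF=80

Answer: 0x3E5E80 3E 5E 80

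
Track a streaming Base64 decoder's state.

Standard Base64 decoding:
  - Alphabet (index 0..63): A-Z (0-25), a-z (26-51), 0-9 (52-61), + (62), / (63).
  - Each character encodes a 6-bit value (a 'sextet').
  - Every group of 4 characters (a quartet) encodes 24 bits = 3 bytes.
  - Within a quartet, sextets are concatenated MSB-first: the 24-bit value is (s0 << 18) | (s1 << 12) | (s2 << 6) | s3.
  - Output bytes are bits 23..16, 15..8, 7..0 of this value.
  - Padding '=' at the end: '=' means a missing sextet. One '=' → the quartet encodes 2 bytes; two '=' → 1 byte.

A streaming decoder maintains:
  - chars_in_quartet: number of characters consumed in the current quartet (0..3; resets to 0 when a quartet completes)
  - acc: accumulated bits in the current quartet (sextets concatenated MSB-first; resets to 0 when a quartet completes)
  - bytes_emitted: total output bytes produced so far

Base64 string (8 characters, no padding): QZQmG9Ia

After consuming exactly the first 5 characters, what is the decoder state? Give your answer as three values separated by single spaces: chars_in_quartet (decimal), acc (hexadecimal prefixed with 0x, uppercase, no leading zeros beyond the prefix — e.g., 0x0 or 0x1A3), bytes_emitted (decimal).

Answer: 1 0x6 3

Derivation:
After char 0 ('Q'=16): chars_in_quartet=1 acc=0x10 bytes_emitted=0
After char 1 ('Z'=25): chars_in_quartet=2 acc=0x419 bytes_emitted=0
After char 2 ('Q'=16): chars_in_quartet=3 acc=0x10650 bytes_emitted=0
After char 3 ('m'=38): chars_in_quartet=4 acc=0x419426 -> emit 41 94 26, reset; bytes_emitted=3
After char 4 ('G'=6): chars_in_quartet=1 acc=0x6 bytes_emitted=3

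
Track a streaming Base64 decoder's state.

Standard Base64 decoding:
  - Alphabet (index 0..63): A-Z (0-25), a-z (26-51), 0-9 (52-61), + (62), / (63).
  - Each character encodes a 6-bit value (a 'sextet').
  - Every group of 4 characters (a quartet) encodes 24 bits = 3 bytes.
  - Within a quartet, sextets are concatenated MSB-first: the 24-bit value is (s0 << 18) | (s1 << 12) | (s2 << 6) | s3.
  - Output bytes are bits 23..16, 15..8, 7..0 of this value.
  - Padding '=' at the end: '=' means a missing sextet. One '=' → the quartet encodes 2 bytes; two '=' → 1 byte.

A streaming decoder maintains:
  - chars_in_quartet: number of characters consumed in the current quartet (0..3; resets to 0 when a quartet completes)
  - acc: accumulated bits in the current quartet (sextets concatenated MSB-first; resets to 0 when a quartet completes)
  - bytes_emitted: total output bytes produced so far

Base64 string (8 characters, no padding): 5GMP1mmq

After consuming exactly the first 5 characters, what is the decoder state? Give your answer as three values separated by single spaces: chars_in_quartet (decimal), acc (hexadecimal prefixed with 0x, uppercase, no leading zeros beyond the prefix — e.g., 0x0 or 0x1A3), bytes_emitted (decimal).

Answer: 1 0x35 3

Derivation:
After char 0 ('5'=57): chars_in_quartet=1 acc=0x39 bytes_emitted=0
After char 1 ('G'=6): chars_in_quartet=2 acc=0xE46 bytes_emitted=0
After char 2 ('M'=12): chars_in_quartet=3 acc=0x3918C bytes_emitted=0
After char 3 ('P'=15): chars_in_quartet=4 acc=0xE4630F -> emit E4 63 0F, reset; bytes_emitted=3
After char 4 ('1'=53): chars_in_quartet=1 acc=0x35 bytes_emitted=3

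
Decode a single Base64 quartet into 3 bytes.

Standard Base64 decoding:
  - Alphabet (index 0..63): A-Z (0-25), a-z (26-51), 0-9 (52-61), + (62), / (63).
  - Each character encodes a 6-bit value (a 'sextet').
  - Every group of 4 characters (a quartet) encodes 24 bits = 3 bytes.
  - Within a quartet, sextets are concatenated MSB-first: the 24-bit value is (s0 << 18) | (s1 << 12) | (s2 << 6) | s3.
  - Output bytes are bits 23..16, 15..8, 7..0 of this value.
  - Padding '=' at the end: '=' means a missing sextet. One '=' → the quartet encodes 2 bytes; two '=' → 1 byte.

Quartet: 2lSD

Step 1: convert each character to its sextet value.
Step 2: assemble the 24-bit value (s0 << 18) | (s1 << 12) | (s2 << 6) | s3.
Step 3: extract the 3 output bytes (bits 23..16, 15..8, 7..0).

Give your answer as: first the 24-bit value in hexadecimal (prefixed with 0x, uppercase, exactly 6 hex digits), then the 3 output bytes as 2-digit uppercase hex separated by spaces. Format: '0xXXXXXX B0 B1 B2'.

Sextets: 2=54, l=37, S=18, D=3
24-bit: (54<<18) | (37<<12) | (18<<6) | 3
      = 0xD80000 | 0x025000 | 0x000480 | 0x000003
      = 0xDA5483
Bytes: (v>>16)&0xFF=DA, (v>>8)&0xFF=54, v&0xFF=83

Answer: 0xDA5483 DA 54 83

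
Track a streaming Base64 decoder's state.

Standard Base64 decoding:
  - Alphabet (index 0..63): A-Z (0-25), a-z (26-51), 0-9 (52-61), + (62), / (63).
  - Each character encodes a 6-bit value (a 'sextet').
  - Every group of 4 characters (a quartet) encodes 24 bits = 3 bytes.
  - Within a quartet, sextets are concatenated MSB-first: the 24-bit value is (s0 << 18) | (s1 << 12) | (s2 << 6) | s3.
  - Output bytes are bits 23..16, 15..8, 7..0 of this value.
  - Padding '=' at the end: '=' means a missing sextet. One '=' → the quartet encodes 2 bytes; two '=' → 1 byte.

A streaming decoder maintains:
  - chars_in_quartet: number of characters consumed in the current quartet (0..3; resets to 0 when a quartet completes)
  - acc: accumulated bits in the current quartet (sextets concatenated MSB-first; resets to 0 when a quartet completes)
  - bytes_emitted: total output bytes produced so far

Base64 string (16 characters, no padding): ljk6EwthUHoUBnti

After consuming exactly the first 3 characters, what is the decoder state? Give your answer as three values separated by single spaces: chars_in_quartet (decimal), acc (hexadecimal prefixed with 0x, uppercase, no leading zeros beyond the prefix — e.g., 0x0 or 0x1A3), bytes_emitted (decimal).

Answer: 3 0x258E4 0

Derivation:
After char 0 ('l'=37): chars_in_quartet=1 acc=0x25 bytes_emitted=0
After char 1 ('j'=35): chars_in_quartet=2 acc=0x963 bytes_emitted=0
After char 2 ('k'=36): chars_in_quartet=3 acc=0x258E4 bytes_emitted=0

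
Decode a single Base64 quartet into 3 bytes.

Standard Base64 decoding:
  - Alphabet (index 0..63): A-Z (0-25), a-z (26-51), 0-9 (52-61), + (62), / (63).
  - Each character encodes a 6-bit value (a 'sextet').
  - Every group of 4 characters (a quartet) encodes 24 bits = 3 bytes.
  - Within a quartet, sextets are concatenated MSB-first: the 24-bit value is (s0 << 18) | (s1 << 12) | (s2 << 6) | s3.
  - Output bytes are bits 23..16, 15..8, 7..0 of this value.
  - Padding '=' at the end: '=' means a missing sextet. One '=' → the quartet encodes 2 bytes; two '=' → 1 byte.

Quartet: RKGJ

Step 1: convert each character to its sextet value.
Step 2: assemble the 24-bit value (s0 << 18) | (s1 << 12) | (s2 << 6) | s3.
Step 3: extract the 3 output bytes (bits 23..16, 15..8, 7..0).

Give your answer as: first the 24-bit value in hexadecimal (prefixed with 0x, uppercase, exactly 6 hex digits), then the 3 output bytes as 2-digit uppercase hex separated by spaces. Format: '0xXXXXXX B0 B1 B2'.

Answer: 0x44A189 44 A1 89

Derivation:
Sextets: R=17, K=10, G=6, J=9
24-bit: (17<<18) | (10<<12) | (6<<6) | 9
      = 0x440000 | 0x00A000 | 0x000180 | 0x000009
      = 0x44A189
Bytes: (v>>16)&0xFF=44, (v>>8)&0xFF=A1, v&0xFF=89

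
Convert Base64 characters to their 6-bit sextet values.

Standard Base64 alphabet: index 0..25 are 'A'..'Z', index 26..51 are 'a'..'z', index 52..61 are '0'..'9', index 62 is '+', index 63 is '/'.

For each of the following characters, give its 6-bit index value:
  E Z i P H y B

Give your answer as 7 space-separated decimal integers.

'E': A..Z range, ord('E') − ord('A') = 4
'Z': A..Z range, ord('Z') − ord('A') = 25
'i': a..z range, 26 + ord('i') − ord('a') = 34
'P': A..Z range, ord('P') − ord('A') = 15
'H': A..Z range, ord('H') − ord('A') = 7
'y': a..z range, 26 + ord('y') − ord('a') = 50
'B': A..Z range, ord('B') − ord('A') = 1

Answer: 4 25 34 15 7 50 1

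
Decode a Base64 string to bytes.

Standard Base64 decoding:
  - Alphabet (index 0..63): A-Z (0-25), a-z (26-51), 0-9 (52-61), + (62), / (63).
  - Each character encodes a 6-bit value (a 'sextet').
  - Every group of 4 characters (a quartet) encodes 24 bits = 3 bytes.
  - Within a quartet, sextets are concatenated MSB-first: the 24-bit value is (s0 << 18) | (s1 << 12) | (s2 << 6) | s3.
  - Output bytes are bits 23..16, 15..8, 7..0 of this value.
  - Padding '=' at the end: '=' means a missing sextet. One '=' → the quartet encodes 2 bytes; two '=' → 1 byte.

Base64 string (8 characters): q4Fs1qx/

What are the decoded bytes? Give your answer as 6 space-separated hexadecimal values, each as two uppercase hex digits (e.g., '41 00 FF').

Answer: AB 81 6C D6 AC 7F

Derivation:
After char 0 ('q'=42): chars_in_quartet=1 acc=0x2A bytes_emitted=0
After char 1 ('4'=56): chars_in_quartet=2 acc=0xAB8 bytes_emitted=0
After char 2 ('F'=5): chars_in_quartet=3 acc=0x2AE05 bytes_emitted=0
After char 3 ('s'=44): chars_in_quartet=4 acc=0xAB816C -> emit AB 81 6C, reset; bytes_emitted=3
After char 4 ('1'=53): chars_in_quartet=1 acc=0x35 bytes_emitted=3
After char 5 ('q'=42): chars_in_quartet=2 acc=0xD6A bytes_emitted=3
After char 6 ('x'=49): chars_in_quartet=3 acc=0x35AB1 bytes_emitted=3
After char 7 ('/'=63): chars_in_quartet=4 acc=0xD6AC7F -> emit D6 AC 7F, reset; bytes_emitted=6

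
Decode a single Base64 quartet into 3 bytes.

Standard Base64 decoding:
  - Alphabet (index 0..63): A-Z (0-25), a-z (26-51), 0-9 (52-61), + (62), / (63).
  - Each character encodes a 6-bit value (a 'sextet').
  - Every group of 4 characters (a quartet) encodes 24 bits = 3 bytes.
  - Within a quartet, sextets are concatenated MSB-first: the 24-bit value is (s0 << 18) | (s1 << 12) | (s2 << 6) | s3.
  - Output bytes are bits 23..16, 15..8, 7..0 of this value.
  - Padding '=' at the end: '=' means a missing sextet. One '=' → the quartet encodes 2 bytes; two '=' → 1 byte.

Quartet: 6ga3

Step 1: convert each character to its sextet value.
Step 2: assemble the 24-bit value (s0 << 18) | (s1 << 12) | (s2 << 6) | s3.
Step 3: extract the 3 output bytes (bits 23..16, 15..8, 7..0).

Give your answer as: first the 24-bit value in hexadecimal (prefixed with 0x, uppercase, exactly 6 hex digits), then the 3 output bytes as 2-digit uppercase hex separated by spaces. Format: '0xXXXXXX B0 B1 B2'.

Answer: 0xEA06B7 EA 06 B7

Derivation:
Sextets: 6=58, g=32, a=26, 3=55
24-bit: (58<<18) | (32<<12) | (26<<6) | 55
      = 0xE80000 | 0x020000 | 0x000680 | 0x000037
      = 0xEA06B7
Bytes: (v>>16)&0xFF=EA, (v>>8)&0xFF=06, v&0xFF=B7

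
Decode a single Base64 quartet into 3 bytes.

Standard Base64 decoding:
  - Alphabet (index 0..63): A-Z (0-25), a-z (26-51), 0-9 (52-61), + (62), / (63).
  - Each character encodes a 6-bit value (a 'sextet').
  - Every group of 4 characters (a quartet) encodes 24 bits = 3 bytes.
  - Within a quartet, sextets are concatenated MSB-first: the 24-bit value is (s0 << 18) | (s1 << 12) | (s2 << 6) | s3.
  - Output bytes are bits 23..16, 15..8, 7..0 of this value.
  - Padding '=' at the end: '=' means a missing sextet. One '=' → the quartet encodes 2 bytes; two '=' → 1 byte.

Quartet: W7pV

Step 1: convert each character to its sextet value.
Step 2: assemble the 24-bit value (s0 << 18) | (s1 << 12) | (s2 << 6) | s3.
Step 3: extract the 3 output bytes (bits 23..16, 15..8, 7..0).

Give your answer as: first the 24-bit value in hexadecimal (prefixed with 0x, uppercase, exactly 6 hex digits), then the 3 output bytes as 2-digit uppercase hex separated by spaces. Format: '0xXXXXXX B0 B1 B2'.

Answer: 0x5BBA55 5B BA 55

Derivation:
Sextets: W=22, 7=59, p=41, V=21
24-bit: (22<<18) | (59<<12) | (41<<6) | 21
      = 0x580000 | 0x03B000 | 0x000A40 | 0x000015
      = 0x5BBA55
Bytes: (v>>16)&0xFF=5B, (v>>8)&0xFF=BA, v&0xFF=55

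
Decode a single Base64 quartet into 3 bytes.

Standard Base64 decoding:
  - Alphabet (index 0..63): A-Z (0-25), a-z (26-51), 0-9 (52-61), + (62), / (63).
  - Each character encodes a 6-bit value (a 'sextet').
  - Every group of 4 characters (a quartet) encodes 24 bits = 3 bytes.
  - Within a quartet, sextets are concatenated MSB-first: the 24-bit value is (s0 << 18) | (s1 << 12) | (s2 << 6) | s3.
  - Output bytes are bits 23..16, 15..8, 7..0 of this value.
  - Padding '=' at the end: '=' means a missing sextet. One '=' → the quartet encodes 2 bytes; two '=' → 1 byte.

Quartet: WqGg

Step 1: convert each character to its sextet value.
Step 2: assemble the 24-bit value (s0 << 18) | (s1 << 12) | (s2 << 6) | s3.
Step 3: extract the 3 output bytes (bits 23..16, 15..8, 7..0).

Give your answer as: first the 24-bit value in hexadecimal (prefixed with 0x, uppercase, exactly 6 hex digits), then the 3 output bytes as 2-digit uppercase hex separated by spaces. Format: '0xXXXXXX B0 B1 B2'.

Answer: 0x5AA1A0 5A A1 A0

Derivation:
Sextets: W=22, q=42, G=6, g=32
24-bit: (22<<18) | (42<<12) | (6<<6) | 32
      = 0x580000 | 0x02A000 | 0x000180 | 0x000020
      = 0x5AA1A0
Bytes: (v>>16)&0xFF=5A, (v>>8)&0xFF=A1, v&0xFF=A0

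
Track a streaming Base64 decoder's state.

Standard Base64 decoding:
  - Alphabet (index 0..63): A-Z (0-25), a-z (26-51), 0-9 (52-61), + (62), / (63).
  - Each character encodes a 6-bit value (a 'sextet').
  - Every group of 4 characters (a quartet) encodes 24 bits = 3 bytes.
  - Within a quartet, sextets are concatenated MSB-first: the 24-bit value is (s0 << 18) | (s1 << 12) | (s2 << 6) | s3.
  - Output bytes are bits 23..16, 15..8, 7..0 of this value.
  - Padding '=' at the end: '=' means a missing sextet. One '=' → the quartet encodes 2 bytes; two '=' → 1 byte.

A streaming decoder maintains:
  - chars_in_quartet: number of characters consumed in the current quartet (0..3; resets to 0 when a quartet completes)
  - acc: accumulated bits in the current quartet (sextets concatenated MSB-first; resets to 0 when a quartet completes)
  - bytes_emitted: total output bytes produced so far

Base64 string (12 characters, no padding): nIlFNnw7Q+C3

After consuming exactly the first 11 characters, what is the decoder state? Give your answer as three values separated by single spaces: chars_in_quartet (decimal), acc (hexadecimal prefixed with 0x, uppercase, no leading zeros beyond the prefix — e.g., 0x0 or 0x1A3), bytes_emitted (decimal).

Answer: 3 0x10F82 6

Derivation:
After char 0 ('n'=39): chars_in_quartet=1 acc=0x27 bytes_emitted=0
After char 1 ('I'=8): chars_in_quartet=2 acc=0x9C8 bytes_emitted=0
After char 2 ('l'=37): chars_in_quartet=3 acc=0x27225 bytes_emitted=0
After char 3 ('F'=5): chars_in_quartet=4 acc=0x9C8945 -> emit 9C 89 45, reset; bytes_emitted=3
After char 4 ('N'=13): chars_in_quartet=1 acc=0xD bytes_emitted=3
After char 5 ('n'=39): chars_in_quartet=2 acc=0x367 bytes_emitted=3
After char 6 ('w'=48): chars_in_quartet=3 acc=0xD9F0 bytes_emitted=3
After char 7 ('7'=59): chars_in_quartet=4 acc=0x367C3B -> emit 36 7C 3B, reset; bytes_emitted=6
After char 8 ('Q'=16): chars_in_quartet=1 acc=0x10 bytes_emitted=6
After char 9 ('+'=62): chars_in_quartet=2 acc=0x43E bytes_emitted=6
After char 10 ('C'=2): chars_in_quartet=3 acc=0x10F82 bytes_emitted=6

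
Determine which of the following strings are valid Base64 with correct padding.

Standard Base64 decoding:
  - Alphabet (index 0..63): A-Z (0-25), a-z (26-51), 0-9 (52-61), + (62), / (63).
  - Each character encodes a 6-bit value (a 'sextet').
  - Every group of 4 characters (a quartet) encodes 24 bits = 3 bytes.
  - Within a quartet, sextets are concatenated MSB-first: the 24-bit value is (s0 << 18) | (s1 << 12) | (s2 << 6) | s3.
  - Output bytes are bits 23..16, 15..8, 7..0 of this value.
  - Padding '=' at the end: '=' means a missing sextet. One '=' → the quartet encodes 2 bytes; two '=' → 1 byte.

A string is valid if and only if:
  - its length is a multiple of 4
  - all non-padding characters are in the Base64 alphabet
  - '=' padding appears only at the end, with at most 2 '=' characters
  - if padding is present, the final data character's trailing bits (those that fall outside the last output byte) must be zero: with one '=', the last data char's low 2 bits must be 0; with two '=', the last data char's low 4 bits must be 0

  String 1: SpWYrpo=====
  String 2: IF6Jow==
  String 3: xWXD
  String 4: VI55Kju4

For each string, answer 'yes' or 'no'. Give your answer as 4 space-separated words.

String 1: 'SpWYrpo=====' → invalid (5 pad chars (max 2))
String 2: 'IF6Jow==' → valid
String 3: 'xWXD' → valid
String 4: 'VI55Kju4' → valid

Answer: no yes yes yes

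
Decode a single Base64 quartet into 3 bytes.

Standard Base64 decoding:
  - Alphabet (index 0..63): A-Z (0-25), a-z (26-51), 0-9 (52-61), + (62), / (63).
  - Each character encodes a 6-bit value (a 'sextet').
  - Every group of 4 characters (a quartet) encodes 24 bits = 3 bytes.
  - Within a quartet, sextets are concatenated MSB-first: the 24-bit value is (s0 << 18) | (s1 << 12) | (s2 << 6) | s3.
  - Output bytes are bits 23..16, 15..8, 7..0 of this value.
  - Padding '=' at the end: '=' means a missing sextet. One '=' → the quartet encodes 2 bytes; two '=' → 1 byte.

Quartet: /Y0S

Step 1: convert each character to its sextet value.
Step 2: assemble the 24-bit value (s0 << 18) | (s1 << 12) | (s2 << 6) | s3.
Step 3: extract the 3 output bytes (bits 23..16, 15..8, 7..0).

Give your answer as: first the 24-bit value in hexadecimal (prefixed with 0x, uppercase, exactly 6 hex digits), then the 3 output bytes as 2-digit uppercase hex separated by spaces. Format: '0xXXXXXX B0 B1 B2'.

Answer: 0xFD8D12 FD 8D 12

Derivation:
Sextets: /=63, Y=24, 0=52, S=18
24-bit: (63<<18) | (24<<12) | (52<<6) | 18
      = 0xFC0000 | 0x018000 | 0x000D00 | 0x000012
      = 0xFD8D12
Bytes: (v>>16)&0xFF=FD, (v>>8)&0xFF=8D, v&0xFF=12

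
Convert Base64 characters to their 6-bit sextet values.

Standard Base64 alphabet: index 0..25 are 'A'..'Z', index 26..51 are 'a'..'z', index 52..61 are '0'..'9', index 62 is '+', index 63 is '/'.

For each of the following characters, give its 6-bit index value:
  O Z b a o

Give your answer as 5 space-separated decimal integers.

'O': A..Z range, ord('O') − ord('A') = 14
'Z': A..Z range, ord('Z') − ord('A') = 25
'b': a..z range, 26 + ord('b') − ord('a') = 27
'a': a..z range, 26 + ord('a') − ord('a') = 26
'o': a..z range, 26 + ord('o') − ord('a') = 40

Answer: 14 25 27 26 40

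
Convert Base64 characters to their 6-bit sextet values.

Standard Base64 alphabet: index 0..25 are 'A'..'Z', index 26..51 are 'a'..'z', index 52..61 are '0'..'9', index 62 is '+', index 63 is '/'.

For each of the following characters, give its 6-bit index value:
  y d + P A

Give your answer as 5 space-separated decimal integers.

Answer: 50 29 62 15 0

Derivation:
'y': a..z range, 26 + ord('y') − ord('a') = 50
'd': a..z range, 26 + ord('d') − ord('a') = 29
'+': index 62
'P': A..Z range, ord('P') − ord('A') = 15
'A': A..Z range, ord('A') − ord('A') = 0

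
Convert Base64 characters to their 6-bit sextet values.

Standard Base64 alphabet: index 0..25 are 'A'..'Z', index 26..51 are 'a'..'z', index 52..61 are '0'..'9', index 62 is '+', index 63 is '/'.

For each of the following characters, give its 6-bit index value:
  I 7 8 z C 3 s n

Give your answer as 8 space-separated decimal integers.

'I': A..Z range, ord('I') − ord('A') = 8
'7': 0..9 range, 52 + ord('7') − ord('0') = 59
'8': 0..9 range, 52 + ord('8') − ord('0') = 60
'z': a..z range, 26 + ord('z') − ord('a') = 51
'C': A..Z range, ord('C') − ord('A') = 2
'3': 0..9 range, 52 + ord('3') − ord('0') = 55
's': a..z range, 26 + ord('s') − ord('a') = 44
'n': a..z range, 26 + ord('n') − ord('a') = 39

Answer: 8 59 60 51 2 55 44 39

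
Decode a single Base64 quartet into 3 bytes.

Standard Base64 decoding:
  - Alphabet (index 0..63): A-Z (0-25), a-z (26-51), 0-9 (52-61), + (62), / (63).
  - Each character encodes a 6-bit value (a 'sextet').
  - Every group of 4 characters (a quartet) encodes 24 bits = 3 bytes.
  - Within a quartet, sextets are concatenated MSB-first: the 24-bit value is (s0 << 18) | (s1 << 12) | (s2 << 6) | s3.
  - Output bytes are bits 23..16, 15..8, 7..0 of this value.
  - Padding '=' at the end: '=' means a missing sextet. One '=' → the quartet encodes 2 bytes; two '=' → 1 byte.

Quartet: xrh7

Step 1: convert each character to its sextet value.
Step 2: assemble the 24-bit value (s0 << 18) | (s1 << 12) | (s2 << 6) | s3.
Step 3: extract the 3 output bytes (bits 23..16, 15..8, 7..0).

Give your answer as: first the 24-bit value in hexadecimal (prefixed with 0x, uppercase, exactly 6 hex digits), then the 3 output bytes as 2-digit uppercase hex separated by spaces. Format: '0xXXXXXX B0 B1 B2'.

Sextets: x=49, r=43, h=33, 7=59
24-bit: (49<<18) | (43<<12) | (33<<6) | 59
      = 0xC40000 | 0x02B000 | 0x000840 | 0x00003B
      = 0xC6B87B
Bytes: (v>>16)&0xFF=C6, (v>>8)&0xFF=B8, v&0xFF=7B

Answer: 0xC6B87B C6 B8 7B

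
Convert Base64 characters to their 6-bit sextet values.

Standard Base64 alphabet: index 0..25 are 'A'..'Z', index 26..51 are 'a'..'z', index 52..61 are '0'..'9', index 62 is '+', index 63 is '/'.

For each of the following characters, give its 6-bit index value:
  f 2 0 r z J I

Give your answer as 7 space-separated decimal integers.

'f': a..z range, 26 + ord('f') − ord('a') = 31
'2': 0..9 range, 52 + ord('2') − ord('0') = 54
'0': 0..9 range, 52 + ord('0') − ord('0') = 52
'r': a..z range, 26 + ord('r') − ord('a') = 43
'z': a..z range, 26 + ord('z') − ord('a') = 51
'J': A..Z range, ord('J') − ord('A') = 9
'I': A..Z range, ord('I') − ord('A') = 8

Answer: 31 54 52 43 51 9 8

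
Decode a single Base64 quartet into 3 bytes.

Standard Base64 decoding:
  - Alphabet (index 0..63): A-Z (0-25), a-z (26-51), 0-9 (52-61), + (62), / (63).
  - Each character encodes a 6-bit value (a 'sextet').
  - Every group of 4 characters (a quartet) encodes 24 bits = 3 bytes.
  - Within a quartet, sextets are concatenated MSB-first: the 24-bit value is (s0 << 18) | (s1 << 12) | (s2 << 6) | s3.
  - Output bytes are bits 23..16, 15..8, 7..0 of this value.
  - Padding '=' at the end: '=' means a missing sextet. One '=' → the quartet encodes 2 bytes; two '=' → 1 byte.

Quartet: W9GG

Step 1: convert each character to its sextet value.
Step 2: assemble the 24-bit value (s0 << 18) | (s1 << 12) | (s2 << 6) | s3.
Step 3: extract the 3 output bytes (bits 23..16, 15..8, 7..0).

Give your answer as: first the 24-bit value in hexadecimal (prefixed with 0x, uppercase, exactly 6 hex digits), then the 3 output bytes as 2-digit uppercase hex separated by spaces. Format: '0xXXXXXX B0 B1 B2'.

Sextets: W=22, 9=61, G=6, G=6
24-bit: (22<<18) | (61<<12) | (6<<6) | 6
      = 0x580000 | 0x03D000 | 0x000180 | 0x000006
      = 0x5BD186
Bytes: (v>>16)&0xFF=5B, (v>>8)&0xFF=D1, v&0xFF=86

Answer: 0x5BD186 5B D1 86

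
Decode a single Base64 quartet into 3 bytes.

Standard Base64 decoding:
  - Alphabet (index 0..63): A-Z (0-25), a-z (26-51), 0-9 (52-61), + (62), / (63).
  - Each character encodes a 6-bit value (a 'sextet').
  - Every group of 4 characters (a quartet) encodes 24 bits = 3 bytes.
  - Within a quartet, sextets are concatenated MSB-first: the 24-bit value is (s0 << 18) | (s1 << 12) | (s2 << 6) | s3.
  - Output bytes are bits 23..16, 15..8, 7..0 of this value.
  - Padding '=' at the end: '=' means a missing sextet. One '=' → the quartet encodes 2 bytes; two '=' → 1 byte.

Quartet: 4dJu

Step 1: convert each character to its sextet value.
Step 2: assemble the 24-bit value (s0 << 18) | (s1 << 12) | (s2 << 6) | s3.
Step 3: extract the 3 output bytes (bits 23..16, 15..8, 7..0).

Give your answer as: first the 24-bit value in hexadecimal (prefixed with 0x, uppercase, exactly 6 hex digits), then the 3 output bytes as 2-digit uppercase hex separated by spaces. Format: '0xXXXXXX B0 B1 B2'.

Sextets: 4=56, d=29, J=9, u=46
24-bit: (56<<18) | (29<<12) | (9<<6) | 46
      = 0xE00000 | 0x01D000 | 0x000240 | 0x00002E
      = 0xE1D26E
Bytes: (v>>16)&0xFF=E1, (v>>8)&0xFF=D2, v&0xFF=6E

Answer: 0xE1D26E E1 D2 6E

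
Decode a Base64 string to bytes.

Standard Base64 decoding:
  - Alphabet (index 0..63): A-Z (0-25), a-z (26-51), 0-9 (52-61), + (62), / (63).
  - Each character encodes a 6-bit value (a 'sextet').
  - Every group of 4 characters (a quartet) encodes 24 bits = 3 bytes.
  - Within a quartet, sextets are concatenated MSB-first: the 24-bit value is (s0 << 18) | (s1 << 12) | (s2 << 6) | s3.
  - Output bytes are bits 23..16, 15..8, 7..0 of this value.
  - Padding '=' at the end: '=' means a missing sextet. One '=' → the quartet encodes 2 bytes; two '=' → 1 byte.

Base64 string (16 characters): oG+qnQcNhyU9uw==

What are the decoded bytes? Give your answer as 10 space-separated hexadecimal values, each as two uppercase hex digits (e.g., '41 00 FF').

Answer: A0 6F AA 9D 07 0D 87 25 3D BB

Derivation:
After char 0 ('o'=40): chars_in_quartet=1 acc=0x28 bytes_emitted=0
After char 1 ('G'=6): chars_in_quartet=2 acc=0xA06 bytes_emitted=0
After char 2 ('+'=62): chars_in_quartet=3 acc=0x281BE bytes_emitted=0
After char 3 ('q'=42): chars_in_quartet=4 acc=0xA06FAA -> emit A0 6F AA, reset; bytes_emitted=3
After char 4 ('n'=39): chars_in_quartet=1 acc=0x27 bytes_emitted=3
After char 5 ('Q'=16): chars_in_quartet=2 acc=0x9D0 bytes_emitted=3
After char 6 ('c'=28): chars_in_quartet=3 acc=0x2741C bytes_emitted=3
After char 7 ('N'=13): chars_in_quartet=4 acc=0x9D070D -> emit 9D 07 0D, reset; bytes_emitted=6
After char 8 ('h'=33): chars_in_quartet=1 acc=0x21 bytes_emitted=6
After char 9 ('y'=50): chars_in_quartet=2 acc=0x872 bytes_emitted=6
After char 10 ('U'=20): chars_in_quartet=3 acc=0x21C94 bytes_emitted=6
After char 11 ('9'=61): chars_in_quartet=4 acc=0x87253D -> emit 87 25 3D, reset; bytes_emitted=9
After char 12 ('u'=46): chars_in_quartet=1 acc=0x2E bytes_emitted=9
After char 13 ('w'=48): chars_in_quartet=2 acc=0xBB0 bytes_emitted=9
Padding '==': partial quartet acc=0xBB0 -> emit BB; bytes_emitted=10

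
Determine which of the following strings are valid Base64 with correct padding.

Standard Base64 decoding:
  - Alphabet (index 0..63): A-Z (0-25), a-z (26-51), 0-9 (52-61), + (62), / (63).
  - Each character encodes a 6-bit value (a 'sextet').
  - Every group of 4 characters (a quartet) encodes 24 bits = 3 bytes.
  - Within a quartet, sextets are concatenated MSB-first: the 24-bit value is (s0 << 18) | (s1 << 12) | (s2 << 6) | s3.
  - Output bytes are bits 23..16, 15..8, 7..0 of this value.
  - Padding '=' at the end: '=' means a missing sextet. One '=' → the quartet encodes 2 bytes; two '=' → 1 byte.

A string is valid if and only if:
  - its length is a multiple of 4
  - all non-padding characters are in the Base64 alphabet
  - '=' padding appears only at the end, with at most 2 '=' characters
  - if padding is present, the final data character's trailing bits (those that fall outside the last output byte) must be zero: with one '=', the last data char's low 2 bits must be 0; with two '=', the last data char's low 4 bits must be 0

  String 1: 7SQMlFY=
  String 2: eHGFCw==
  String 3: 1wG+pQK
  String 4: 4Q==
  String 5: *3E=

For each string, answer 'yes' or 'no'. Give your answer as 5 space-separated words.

String 1: '7SQMlFY=' → valid
String 2: 'eHGFCw==' → valid
String 3: '1wG+pQK' → invalid (len=7 not mult of 4)
String 4: '4Q==' → valid
String 5: '*3E=' → invalid (bad char(s): ['*'])

Answer: yes yes no yes no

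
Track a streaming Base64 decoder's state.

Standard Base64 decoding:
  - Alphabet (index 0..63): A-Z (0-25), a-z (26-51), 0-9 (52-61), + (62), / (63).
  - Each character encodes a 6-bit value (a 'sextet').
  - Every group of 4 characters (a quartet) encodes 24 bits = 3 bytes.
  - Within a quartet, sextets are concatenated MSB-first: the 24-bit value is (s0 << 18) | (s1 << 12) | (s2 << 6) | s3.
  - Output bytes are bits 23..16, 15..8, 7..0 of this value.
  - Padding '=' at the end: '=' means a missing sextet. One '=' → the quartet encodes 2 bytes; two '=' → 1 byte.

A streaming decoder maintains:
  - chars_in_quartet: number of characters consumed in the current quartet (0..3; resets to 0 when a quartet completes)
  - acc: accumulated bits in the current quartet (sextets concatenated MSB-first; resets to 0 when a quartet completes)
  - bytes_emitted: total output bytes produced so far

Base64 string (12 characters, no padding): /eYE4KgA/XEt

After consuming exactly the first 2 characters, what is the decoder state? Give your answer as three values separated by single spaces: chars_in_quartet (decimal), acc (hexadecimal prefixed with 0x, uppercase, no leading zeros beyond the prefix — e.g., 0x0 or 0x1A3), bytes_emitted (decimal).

Answer: 2 0xFDE 0

Derivation:
After char 0 ('/'=63): chars_in_quartet=1 acc=0x3F bytes_emitted=0
After char 1 ('e'=30): chars_in_quartet=2 acc=0xFDE bytes_emitted=0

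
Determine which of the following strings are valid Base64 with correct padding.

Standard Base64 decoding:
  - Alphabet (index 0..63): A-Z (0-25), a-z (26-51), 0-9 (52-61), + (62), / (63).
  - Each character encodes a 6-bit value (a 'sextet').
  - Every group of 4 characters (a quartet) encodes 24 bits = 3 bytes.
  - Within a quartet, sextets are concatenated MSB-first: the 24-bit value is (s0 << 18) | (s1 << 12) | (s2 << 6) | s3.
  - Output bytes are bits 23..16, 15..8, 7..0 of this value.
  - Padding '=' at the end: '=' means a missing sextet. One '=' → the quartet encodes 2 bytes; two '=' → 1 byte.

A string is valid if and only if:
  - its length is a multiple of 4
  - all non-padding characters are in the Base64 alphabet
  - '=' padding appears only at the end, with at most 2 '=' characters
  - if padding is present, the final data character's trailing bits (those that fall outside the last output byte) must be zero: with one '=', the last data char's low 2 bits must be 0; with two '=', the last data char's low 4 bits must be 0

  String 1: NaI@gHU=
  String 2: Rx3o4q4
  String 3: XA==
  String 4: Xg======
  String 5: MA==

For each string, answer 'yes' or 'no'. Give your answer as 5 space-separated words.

Answer: no no yes no yes

Derivation:
String 1: 'NaI@gHU=' → invalid (bad char(s): ['@'])
String 2: 'Rx3o4q4' → invalid (len=7 not mult of 4)
String 3: 'XA==' → valid
String 4: 'Xg======' → invalid (6 pad chars (max 2))
String 5: 'MA==' → valid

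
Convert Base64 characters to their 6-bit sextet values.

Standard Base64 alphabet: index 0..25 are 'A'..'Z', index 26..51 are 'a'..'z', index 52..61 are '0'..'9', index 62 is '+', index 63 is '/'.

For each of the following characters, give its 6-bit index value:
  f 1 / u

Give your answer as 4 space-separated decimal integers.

'f': a..z range, 26 + ord('f') − ord('a') = 31
'1': 0..9 range, 52 + ord('1') − ord('0') = 53
'/': index 63
'u': a..z range, 26 + ord('u') − ord('a') = 46

Answer: 31 53 63 46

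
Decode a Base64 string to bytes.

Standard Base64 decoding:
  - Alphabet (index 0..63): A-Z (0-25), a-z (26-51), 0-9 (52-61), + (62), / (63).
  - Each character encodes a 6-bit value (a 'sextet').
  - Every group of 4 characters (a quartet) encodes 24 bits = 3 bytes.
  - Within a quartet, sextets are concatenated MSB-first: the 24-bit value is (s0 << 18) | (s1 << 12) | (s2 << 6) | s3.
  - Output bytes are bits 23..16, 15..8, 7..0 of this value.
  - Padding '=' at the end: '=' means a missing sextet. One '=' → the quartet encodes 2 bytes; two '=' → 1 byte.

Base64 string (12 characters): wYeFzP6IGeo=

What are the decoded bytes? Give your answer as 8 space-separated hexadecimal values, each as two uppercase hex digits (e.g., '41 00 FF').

Answer: C1 87 85 CC FE 88 19 EA

Derivation:
After char 0 ('w'=48): chars_in_quartet=1 acc=0x30 bytes_emitted=0
After char 1 ('Y'=24): chars_in_quartet=2 acc=0xC18 bytes_emitted=0
After char 2 ('e'=30): chars_in_quartet=3 acc=0x3061E bytes_emitted=0
After char 3 ('F'=5): chars_in_quartet=4 acc=0xC18785 -> emit C1 87 85, reset; bytes_emitted=3
After char 4 ('z'=51): chars_in_quartet=1 acc=0x33 bytes_emitted=3
After char 5 ('P'=15): chars_in_quartet=2 acc=0xCCF bytes_emitted=3
After char 6 ('6'=58): chars_in_quartet=3 acc=0x333FA bytes_emitted=3
After char 7 ('I'=8): chars_in_quartet=4 acc=0xCCFE88 -> emit CC FE 88, reset; bytes_emitted=6
After char 8 ('G'=6): chars_in_quartet=1 acc=0x6 bytes_emitted=6
After char 9 ('e'=30): chars_in_quartet=2 acc=0x19E bytes_emitted=6
After char 10 ('o'=40): chars_in_quartet=3 acc=0x67A8 bytes_emitted=6
Padding '=': partial quartet acc=0x67A8 -> emit 19 EA; bytes_emitted=8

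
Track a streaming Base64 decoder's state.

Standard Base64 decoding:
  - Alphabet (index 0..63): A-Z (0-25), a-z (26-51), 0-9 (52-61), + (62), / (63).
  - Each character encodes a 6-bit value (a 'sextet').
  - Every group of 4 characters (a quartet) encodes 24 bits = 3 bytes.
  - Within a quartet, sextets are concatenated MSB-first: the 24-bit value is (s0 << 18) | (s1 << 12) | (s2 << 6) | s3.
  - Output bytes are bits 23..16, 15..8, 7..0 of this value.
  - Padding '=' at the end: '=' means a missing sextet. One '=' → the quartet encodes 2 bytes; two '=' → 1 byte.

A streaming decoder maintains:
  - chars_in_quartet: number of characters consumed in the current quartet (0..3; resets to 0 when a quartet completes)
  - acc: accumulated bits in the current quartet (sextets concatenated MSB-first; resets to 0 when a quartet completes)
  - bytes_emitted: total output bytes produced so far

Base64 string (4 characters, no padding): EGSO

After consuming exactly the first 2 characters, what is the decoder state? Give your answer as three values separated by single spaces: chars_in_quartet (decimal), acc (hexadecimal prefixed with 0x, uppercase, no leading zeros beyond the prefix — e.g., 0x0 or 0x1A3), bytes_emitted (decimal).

After char 0 ('E'=4): chars_in_quartet=1 acc=0x4 bytes_emitted=0
After char 1 ('G'=6): chars_in_quartet=2 acc=0x106 bytes_emitted=0

Answer: 2 0x106 0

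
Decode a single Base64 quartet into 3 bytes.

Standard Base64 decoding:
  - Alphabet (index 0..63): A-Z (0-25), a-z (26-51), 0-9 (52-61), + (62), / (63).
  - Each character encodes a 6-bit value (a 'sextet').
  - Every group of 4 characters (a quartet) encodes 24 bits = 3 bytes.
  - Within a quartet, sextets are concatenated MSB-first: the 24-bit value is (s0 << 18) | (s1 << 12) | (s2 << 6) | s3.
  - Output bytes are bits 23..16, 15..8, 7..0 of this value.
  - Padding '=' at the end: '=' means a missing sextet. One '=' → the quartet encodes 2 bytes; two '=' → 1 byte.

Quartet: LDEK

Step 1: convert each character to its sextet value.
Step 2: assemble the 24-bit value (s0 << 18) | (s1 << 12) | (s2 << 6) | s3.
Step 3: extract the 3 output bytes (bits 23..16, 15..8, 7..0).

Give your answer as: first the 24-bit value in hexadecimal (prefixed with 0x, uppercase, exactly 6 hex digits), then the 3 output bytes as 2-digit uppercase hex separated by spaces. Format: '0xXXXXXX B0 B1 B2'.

Sextets: L=11, D=3, E=4, K=10
24-bit: (11<<18) | (3<<12) | (4<<6) | 10
      = 0x2C0000 | 0x003000 | 0x000100 | 0x00000A
      = 0x2C310A
Bytes: (v>>16)&0xFF=2C, (v>>8)&0xFF=31, v&0xFF=0A

Answer: 0x2C310A 2C 31 0A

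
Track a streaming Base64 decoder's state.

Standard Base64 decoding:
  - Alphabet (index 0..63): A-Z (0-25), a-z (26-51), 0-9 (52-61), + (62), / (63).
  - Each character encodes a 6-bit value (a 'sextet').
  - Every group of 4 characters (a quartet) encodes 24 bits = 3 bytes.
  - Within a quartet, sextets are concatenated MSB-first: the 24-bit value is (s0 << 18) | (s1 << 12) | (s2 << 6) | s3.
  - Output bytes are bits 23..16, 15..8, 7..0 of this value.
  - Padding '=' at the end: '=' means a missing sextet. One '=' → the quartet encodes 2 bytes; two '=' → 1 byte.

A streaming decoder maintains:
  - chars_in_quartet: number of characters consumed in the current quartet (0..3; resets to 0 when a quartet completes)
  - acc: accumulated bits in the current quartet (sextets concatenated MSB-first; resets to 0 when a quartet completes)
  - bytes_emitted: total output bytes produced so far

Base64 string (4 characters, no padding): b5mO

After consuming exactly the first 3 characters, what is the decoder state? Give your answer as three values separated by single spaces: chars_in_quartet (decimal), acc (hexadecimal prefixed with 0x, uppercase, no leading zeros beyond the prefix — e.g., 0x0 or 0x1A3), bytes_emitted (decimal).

Answer: 3 0x1BE66 0

Derivation:
After char 0 ('b'=27): chars_in_quartet=1 acc=0x1B bytes_emitted=0
After char 1 ('5'=57): chars_in_quartet=2 acc=0x6F9 bytes_emitted=0
After char 2 ('m'=38): chars_in_quartet=3 acc=0x1BE66 bytes_emitted=0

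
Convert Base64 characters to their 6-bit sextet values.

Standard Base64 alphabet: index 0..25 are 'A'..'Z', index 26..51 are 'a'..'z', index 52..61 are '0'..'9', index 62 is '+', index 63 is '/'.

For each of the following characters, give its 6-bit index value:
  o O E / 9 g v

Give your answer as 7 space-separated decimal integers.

'o': a..z range, 26 + ord('o') − ord('a') = 40
'O': A..Z range, ord('O') − ord('A') = 14
'E': A..Z range, ord('E') − ord('A') = 4
'/': index 63
'9': 0..9 range, 52 + ord('9') − ord('0') = 61
'g': a..z range, 26 + ord('g') − ord('a') = 32
'v': a..z range, 26 + ord('v') − ord('a') = 47

Answer: 40 14 4 63 61 32 47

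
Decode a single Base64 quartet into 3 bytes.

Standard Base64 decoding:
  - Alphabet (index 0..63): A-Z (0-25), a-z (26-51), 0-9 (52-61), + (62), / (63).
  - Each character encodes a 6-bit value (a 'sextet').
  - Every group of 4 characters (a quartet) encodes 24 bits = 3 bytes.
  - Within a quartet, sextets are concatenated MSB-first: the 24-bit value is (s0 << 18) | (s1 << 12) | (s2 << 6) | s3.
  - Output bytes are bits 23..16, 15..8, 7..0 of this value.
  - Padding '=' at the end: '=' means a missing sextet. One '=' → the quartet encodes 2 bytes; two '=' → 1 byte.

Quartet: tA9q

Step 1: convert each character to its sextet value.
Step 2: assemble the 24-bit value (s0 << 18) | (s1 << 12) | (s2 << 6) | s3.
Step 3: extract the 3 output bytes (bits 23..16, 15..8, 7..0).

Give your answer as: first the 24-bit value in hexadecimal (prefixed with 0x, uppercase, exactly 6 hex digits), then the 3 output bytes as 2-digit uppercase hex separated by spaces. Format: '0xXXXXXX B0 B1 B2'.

Answer: 0xB40F6A B4 0F 6A

Derivation:
Sextets: t=45, A=0, 9=61, q=42
24-bit: (45<<18) | (0<<12) | (61<<6) | 42
      = 0xB40000 | 0x000000 | 0x000F40 | 0x00002A
      = 0xB40F6A
Bytes: (v>>16)&0xFF=B4, (v>>8)&0xFF=0F, v&0xFF=6A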